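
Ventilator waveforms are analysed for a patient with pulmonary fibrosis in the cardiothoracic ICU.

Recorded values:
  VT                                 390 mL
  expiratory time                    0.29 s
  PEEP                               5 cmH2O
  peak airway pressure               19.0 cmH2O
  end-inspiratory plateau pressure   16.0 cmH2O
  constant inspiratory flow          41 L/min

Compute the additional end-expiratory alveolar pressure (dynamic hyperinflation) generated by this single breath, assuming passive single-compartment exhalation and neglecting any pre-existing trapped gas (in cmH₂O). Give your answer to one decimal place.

Flow: 41 L/min ÷ 60 = 0.6833 L/s.
R = (PIP − Pplat)/V̇ = (19.0 − 16.0) / 0.6833 = 3.0/0.6833 = 4.39 cmH2O·s/L.
C = Vt/(Pplat − PEEP) = 390.0 / (16.0 − 5) = 390.0/11.0 = 35.455 mL/cmH2O.
τ = R × C = 4.39 × 0.03546 L/cmH2O = 0.1557 s.
Fraction remaining = e^(−Te/τ) = e^(−0.29/0.1557) = 0.1553; trapped volume = 390.0 × 0.1553 = 60.567 mL.
Additional alveolar pressure from trapping ≈ V_trapped / C = 60.567 / 35.455 = 1.708 cmH2O.

1.7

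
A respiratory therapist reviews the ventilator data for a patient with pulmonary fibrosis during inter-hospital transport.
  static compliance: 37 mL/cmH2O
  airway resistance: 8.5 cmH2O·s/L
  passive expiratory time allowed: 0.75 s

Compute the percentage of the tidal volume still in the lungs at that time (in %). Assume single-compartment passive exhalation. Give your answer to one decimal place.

9.2

τ = R × C = 8.5 × 37 mL/cmH2O = 8.5 × 0.037 L/cmH2O = 0.3145 s.
Passive exhalation: V(t)/V₀ = e^(−t/τ) = e^(−0.75/0.3145) = 0.09211.
Fraction remaining = 0.09211 → 9.211%.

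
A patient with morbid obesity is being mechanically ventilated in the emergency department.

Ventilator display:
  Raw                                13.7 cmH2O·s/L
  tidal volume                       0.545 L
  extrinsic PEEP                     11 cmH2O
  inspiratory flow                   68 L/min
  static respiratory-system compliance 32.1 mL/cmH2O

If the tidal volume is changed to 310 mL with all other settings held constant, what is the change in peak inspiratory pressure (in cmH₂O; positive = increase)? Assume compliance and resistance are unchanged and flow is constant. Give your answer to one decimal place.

-7.3

PIP = Vt/C + R·V̇ + PEEP (constant-flow equation of motion).
Only the elastic term changes: ΔPIP = ΔVt / C = (310 − 545) / 32.1 = -7.321 cmH2O.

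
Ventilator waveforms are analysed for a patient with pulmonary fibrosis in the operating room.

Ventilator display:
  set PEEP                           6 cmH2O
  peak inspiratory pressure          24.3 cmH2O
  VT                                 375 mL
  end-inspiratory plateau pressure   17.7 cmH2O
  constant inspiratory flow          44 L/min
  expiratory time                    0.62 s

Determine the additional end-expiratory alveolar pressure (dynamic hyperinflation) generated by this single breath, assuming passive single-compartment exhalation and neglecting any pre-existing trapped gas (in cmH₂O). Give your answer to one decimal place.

1.4

Flow: 44 L/min ÷ 60 = 0.7333 L/s.
R = (PIP − Pplat)/V̇ = (24.3 − 17.7) / 0.7333 = 6.6/0.7333 = 9.0 cmH2O·s/L.
C = Vt/(Pplat − PEEP) = 375.0 / (17.7 − 6) = 375.0/11.7 = 32.051 mL/cmH2O.
τ = R × C = 9.0 × 0.03205 L/cmH2O = 0.2885 s.
Fraction remaining = e^(−Te/τ) = e^(−0.62/0.2885) = 0.1166; trapped volume = 375.0 × 0.1166 = 43.725 mL.
Additional alveolar pressure from trapping ≈ V_trapped / C = 43.725 / 32.051 = 1.364 cmH2O.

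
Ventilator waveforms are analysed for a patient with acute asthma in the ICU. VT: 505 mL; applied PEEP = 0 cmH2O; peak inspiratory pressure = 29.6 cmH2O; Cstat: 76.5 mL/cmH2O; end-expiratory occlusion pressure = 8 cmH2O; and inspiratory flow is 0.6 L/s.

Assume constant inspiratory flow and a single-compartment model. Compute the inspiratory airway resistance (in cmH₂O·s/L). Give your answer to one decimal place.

25.0

Total PEEP = 8 cmH2O (set 0 + intrinsic 8); this is the baseline alveolar pressure.
Equation of motion (constant flow): PIP = Vt/C + R·V̇ + PEEP.
R·V̇ = PIP − Vt/C − PEEP = 29.6 − 505/76.5 − 8 = 29.6 − 6.601 − 8 = 14.999 cmH2O.
R = 14.999 / 0.6 = 24.998 cmH2O·s/L.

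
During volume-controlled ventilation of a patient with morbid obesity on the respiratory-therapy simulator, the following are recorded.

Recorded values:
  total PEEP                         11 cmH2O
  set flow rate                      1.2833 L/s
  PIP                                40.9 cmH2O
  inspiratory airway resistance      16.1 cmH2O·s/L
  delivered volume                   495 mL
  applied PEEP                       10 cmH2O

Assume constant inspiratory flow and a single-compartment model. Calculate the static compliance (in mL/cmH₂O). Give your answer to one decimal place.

Total PEEP = 11 cmH2O (set 10 + intrinsic 1); this is the baseline alveolar pressure.
Equation of motion (constant flow): PIP = Vt/C + R·V̇ + PEEP.
Vt/C = PIP − R·V̇ − PEEP = 40.9 − 16.1×1.2833 − 11 = 40.9 − 20.661 − 11 = 9.239 cmH2O.
C = Vt / 9.239 = 495 / 9.239 = 53.577 mL/cmH2O.

53.6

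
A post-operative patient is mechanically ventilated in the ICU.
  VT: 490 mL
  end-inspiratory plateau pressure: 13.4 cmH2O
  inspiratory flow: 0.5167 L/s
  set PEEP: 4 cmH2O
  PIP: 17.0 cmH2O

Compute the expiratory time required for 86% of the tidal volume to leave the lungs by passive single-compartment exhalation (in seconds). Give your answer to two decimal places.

R = (PIP − Pplat)/V̇ = (17.0 − 13.4) / 0.5167 = 3.6/0.5167 = 6.967 cmH2O·s/L.
C = Vt/(Pplat − PEEP) = 490.0 / (13.4 − 4) = 490.0/9.4 = 52.128 mL/cmH2O.
τ = R × C = 6.967 × 0.05213 L/cmH2O = 0.3632 s.
t = −τ·ln(1 − 0.86) = −0.3632·ln(0.14) = 0.7141 s.

0.71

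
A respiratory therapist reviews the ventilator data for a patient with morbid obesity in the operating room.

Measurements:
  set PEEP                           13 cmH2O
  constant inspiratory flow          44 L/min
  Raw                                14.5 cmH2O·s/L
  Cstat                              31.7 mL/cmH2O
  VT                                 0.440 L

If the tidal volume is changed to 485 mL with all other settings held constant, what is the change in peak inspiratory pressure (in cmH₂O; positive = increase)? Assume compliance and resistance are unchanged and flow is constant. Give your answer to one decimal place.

PIP = Vt/C + R·V̇ + PEEP (constant-flow equation of motion).
Only the elastic term changes: ΔPIP = ΔVt / C = (485 − 440) / 31.7 = 1.42 cmH2O.

1.4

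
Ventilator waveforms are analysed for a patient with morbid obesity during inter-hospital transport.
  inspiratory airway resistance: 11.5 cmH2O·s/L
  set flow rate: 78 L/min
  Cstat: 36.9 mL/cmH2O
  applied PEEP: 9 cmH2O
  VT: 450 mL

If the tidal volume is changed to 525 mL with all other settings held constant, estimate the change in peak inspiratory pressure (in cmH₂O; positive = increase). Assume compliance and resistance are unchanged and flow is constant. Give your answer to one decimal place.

PIP = Vt/C + R·V̇ + PEEP (constant-flow equation of motion).
Only the elastic term changes: ΔPIP = ΔVt / C = (525 − 450) / 36.9 = 2.033 cmH2O.

2.0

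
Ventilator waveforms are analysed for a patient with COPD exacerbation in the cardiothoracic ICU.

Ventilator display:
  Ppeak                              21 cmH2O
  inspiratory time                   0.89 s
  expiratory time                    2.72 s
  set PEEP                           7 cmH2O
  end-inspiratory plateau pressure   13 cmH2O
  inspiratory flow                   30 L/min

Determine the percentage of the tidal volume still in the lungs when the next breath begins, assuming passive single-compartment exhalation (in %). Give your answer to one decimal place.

10.1

Flow: 30 L/min ÷ 60 = 0.5 L/s.
Vt = flow × Ti = 0.5 L/s × 0.89 s × 1000 mL/L = 445.0 mL.
R = (PIP − Pplat)/V̇ = (21 − 13) / 0.5 = 8.0/0.5 = 16.0 cmH2O·s/L.
C = Vt/(Pplat − PEEP) = 445.0 / (13 − 7) = 445.0/6.0 = 74.167 mL/cmH2O.
τ = R × C = 16.0 × 0.07417 L/cmH2O = 1.187 s.
Fraction remaining at end-expiration = e^(−Te/τ) = e^(−2.72/1.187) = 0.1011 → 10.11%.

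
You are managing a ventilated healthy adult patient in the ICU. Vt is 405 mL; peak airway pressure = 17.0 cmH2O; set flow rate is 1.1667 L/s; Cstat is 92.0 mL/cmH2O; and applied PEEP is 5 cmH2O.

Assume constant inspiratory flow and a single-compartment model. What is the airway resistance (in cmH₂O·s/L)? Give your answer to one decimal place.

6.5

Equation of motion (constant flow): PIP = Vt/C + R·V̇ + PEEP.
R·V̇ = PIP − Vt/C − PEEP = 17.0 − 405/92.0 − 5 = 17.0 − 4.402 − 5 = 7.598 cmH2O.
R = 7.598 / 1.1667 = 6.512 cmH2O·s/L.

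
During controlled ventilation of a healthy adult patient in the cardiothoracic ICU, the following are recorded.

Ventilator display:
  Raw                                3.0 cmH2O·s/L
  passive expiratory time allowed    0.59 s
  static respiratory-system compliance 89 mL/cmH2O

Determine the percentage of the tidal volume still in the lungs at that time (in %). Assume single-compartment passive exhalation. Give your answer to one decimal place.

τ = R × C = 3.0 × 89 mL/cmH2O = 3.0 × 0.089 L/cmH2O = 0.267 s.
Passive exhalation: V(t)/V₀ = e^(−t/τ) = e^(−0.59/0.267) = 0.1097.
Fraction remaining = 0.1097 → 10.97%.

11.0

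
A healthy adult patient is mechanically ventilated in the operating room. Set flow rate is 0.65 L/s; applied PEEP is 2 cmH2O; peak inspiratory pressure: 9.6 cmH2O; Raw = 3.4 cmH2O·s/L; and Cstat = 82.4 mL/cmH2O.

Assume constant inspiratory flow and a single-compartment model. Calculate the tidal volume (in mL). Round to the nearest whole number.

444

Equation of motion (constant flow): PIP = Vt/C + R·V̇ + PEEP.
Vt/C = PIP − R·V̇ − PEEP = 9.6 − 2.21 − 2 = 5.39 cmH2O.
Vt = C × 5.39 = 82.4 × 5.39 = 444.14 mL.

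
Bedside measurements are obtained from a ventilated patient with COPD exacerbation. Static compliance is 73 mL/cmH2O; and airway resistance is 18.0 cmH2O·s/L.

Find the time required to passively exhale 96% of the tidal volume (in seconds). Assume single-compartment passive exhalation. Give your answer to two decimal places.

τ = R × C = 18.0 × 73 mL/cmH2O = 18.0 × 0.073 L/cmH2O = 1.314 s.
Exhaled fraction f = 1 − e^(−t/τ) → t = −τ·ln(1 − f) = −1.314·ln(0.04) = 4.23 s.

4.23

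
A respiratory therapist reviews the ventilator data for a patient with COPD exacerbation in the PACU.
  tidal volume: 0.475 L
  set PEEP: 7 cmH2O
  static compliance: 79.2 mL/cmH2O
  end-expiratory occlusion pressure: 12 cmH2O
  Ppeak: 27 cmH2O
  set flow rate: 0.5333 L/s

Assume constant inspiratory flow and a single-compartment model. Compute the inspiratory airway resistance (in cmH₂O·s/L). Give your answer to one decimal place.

Total PEEP = 12 cmH2O (set 7 + intrinsic 5); this is the baseline alveolar pressure.
Equation of motion (constant flow): PIP = Vt/C + R·V̇ + PEEP.
R·V̇ = PIP − Vt/C − PEEP = 27 − 475/79.2 − 12 = 27 − 5.997 − 12 = 9.003 cmH2O.
R = 9.003 / 0.5333 = 16.882 cmH2O·s/L.

16.9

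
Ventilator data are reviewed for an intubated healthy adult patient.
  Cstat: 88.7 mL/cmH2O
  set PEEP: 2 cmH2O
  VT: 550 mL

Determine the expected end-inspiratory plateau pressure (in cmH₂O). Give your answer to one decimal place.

Pplat = PEEP + Vt / Cstat = 2 + 550 / 88.7 = 2 + 6.201 = 8.201 cmH2O.

8.2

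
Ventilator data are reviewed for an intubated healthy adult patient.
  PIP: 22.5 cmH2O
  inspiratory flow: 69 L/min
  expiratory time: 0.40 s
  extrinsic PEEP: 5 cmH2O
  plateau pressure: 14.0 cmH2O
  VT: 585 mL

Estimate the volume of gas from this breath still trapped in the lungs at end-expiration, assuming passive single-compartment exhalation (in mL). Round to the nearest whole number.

Flow: 69 L/min ÷ 60 = 1.15 L/s.
R = (PIP − Pplat)/V̇ = (22.5 − 14.0) / 1.15 = 8.5/1.15 = 7.391 cmH2O·s/L.
C = Vt/(Pplat − PEEP) = 585.0 / (14.0 − 5) = 585.0/9.0 = 65.0 mL/cmH2O.
τ = R × C = 7.391 × 0.065 L/cmH2O = 0.4804 s.
Fraction remaining = e^(−Te/τ) = e^(−0.40/0.4804) = 0.4349.
Trapped volume = 585.0 × 0.4349 = 254.42 mL.

254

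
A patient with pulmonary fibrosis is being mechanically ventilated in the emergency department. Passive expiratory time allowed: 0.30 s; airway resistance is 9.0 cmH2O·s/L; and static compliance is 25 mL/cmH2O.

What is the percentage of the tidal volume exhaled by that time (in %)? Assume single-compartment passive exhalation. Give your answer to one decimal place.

τ = R × C = 9.0 × 25 mL/cmH2O = 9.0 × 0.025 L/cmH2O = 0.225 s.
Passive exhalation: V(t)/V₀ = e^(−t/τ) = e^(−0.30/0.225) = 0.2636.
Fraction exhaled = 1 − 0.2636 = 0.7364 → 73.64%.

73.6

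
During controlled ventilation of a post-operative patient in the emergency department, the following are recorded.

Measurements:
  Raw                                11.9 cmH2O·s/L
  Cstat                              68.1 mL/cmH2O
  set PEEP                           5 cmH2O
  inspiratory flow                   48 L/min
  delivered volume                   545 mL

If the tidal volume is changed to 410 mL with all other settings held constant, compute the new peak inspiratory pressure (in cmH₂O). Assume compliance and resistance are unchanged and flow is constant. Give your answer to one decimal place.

Flow: 48 L/min ÷ 60 = 0.8 L/s.
PIP = Vt/C + R·V̇ + PEEP (constant-flow equation of motion).
Only the elastic term changes: ΔPIP = ΔVt / C = (410 − 545) / 68.1 = -1.982 cmH2O.
Original PIP = 545/68.1 + 11.9×0.8 + 5 = 22.523 cmH2O; new PIP = 22.523 + (-1.982) = 20.541 cmH2O.

20.5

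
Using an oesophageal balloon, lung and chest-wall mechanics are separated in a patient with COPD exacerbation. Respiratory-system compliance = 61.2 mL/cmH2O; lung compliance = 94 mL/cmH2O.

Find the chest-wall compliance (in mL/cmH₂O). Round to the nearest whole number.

175

1/Ccw = 1/Crs − 1/CL.
1/Ccw = 1/61.2 − 1/94 = 0.005702.
Ccw = 175.38 mL/cmH2O.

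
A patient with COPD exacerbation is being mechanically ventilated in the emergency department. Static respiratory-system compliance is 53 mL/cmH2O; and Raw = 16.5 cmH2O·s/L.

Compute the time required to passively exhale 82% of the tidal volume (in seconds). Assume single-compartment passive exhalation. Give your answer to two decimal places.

τ = R × C = 16.5 × 53 mL/cmH2O = 16.5 × 0.053 L/cmH2O = 0.8745 s.
Exhaled fraction f = 1 − e^(−t/τ) → t = −τ·ln(1 − f) = −0.8745·ln(0.18) = 1.5 s.

1.50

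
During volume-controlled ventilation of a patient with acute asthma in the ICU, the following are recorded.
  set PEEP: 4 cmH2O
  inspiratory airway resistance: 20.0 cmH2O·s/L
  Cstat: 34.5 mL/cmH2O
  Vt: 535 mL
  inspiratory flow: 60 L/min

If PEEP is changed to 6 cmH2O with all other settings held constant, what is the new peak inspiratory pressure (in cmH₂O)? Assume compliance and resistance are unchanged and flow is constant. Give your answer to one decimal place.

Flow: 60 L/min ÷ 60 = 1 L/s.
PIP = Vt/C + R·V̇ + PEEP (constant-flow equation of motion).
Only the baseline term changes: ΔPIP = ΔPEEP = 6 − 4 = 2.0 cmH2O.
Original PIP = 535/34.5 + 20.0×1 + 4 = 39.507 cmH2O; new PIP = 39.507 + (2.0) = 41.507 cmH2O.

41.5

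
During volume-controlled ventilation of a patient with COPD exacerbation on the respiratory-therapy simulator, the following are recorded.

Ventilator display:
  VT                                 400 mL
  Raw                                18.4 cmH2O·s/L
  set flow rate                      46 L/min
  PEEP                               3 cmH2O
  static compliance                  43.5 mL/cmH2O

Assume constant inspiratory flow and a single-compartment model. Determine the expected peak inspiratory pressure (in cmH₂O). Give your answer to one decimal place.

Flow: 46 L/min ÷ 60 = 0.7667 L/s.
Equation of motion (constant flow): PIP = Vt/C + R·V̇ + PEEP.
PIP = 400/43.5 + 18.4×0.7667 + 3 = 9.195 + 14.107 + 3 = 26.302 cmH2O.

26.3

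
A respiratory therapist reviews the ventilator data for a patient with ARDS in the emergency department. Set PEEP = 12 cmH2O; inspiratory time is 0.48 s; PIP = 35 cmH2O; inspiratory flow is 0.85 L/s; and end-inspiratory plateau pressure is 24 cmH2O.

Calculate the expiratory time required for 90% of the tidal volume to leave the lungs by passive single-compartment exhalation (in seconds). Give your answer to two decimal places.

1.01

Vt = flow × Ti = 0.85 L/s × 0.48 s × 1000 mL/L = 408.0 mL.
R = (PIP − Pplat)/V̇ = (35 − 24) / 0.85 = 11.0/0.85 = 12.941 cmH2O·s/L.
C = Vt/(Pplat − PEEP) = 408.0 / (24 − 12) = 408.0/12.0 = 34.0 mL/cmH2O.
τ = R × C = 12.941 × 0.034 L/cmH2O = 0.44 s.
t = −τ·ln(1 − 0.90) = −0.44·ln(0.1) = 1.013 s.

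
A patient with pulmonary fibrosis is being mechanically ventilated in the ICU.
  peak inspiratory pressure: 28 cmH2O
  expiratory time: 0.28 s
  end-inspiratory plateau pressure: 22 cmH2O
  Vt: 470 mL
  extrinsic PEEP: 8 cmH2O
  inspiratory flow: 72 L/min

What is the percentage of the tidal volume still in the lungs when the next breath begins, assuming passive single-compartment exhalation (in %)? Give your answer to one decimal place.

Flow: 72 L/min ÷ 60 = 1.2 L/s.
R = (PIP − Pplat)/V̇ = (28 − 22) / 1.2 = 6.0/1.2 = 5.0 cmH2O·s/L.
C = Vt/(Pplat − PEEP) = 470.0 / (22 − 8) = 470.0/14.0 = 33.571 mL/cmH2O.
τ = R × C = 5.0 × 0.03357 L/cmH2O = 0.1679 s.
Fraction remaining at end-expiration = e^(−Te/τ) = e^(−0.28/0.1679) = 0.1887 → 18.87%.

18.9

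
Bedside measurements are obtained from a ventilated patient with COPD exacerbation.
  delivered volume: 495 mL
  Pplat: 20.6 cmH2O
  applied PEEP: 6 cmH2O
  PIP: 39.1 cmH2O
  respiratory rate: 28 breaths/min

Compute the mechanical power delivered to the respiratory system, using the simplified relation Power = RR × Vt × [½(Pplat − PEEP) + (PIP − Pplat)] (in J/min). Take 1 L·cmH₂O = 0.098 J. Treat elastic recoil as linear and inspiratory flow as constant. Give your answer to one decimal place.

Per-breath work = Vt × [½(Pplat−PEEP) + (PIP−Pplat)] = 0.495 × [0.5×14.6 + 18.5] = 0.495 × 25.8 = 12.771 L·cmH2O.
Power = 28 × 12.771 = 357.59 L·cmH2O/min.
× 0.098 J/(L·cmH2O) → 35.044 J/min.

35.0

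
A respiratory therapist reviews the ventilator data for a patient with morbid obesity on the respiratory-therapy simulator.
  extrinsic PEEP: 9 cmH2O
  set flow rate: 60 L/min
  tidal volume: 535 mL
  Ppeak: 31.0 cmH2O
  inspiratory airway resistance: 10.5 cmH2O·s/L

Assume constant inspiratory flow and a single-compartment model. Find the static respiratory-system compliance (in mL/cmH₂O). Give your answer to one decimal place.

Flow: 60 L/min ÷ 60 = 1 L/s.
Equation of motion (constant flow): PIP = Vt/C + R·V̇ + PEEP.
Vt/C = PIP − R·V̇ − PEEP = 31.0 − 10.5×1 − 9 = 31.0 − 10.5 − 9 = 11.5 cmH2O.
C = Vt / 11.5 = 535 / 11.5 = 46.522 mL/cmH2O.

46.5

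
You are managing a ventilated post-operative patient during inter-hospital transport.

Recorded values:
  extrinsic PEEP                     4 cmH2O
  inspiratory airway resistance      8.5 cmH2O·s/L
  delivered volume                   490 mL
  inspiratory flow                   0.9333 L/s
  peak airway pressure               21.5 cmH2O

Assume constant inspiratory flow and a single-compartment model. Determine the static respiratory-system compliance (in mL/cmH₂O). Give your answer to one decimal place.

51.2

Equation of motion (constant flow): PIP = Vt/C + R·V̇ + PEEP.
Vt/C = PIP − R·V̇ − PEEP = 21.5 − 8.5×0.9333 − 4 = 21.5 − 7.933 − 4 = 9.567 cmH2O.
C = Vt / 9.567 = 490 / 9.567 = 51.218 mL/cmH2O.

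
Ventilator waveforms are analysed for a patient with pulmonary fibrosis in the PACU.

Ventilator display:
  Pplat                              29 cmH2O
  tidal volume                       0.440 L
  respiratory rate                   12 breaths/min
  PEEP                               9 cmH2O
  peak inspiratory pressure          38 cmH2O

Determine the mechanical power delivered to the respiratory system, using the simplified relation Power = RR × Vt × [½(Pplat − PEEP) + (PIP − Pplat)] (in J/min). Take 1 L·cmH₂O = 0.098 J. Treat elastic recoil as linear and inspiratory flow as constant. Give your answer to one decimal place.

9.8

Per-breath work = Vt × [½(Pplat−PEEP) + (PIP−Pplat)] = 0.440 × [0.5×20.0 + 9.0] = 0.440 × 19.0 = 8.36 L·cmH2O.
Power = 12 × 8.36 = 100.32 L·cmH2O/min.
× 0.098 J/(L·cmH2O) → 9.831 J/min.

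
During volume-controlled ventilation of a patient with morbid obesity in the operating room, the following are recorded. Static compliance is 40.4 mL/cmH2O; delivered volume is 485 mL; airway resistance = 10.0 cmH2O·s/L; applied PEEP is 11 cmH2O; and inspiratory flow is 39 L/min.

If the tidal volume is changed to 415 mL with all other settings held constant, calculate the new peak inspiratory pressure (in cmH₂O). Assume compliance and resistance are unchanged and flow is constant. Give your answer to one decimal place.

27.8

Flow: 39 L/min ÷ 60 = 0.65 L/s.
PIP = Vt/C + R·V̇ + PEEP (constant-flow equation of motion).
Only the elastic term changes: ΔPIP = ΔVt / C = (415 − 485) / 40.4 = -1.733 cmH2O.
Original PIP = 485/40.4 + 10.0×0.65 + 11 = 29.505 cmH2O; new PIP = 29.505 + (-1.733) = 27.772 cmH2O.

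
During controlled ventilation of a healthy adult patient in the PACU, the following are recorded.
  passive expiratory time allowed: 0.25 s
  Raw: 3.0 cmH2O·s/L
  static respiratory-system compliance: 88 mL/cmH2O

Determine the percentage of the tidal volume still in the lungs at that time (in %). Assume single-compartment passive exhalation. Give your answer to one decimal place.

38.8

τ = R × C = 3.0 × 88 mL/cmH2O = 3.0 × 0.088 L/cmH2O = 0.264 s.
Passive exhalation: V(t)/V₀ = e^(−t/τ) = e^(−0.25/0.264) = 0.3879.
Fraction remaining = 0.3879 → 38.79%.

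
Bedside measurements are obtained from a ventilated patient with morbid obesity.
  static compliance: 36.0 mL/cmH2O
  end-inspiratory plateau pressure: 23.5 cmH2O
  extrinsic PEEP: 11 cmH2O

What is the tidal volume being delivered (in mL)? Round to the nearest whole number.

450

Vt = Cstat × (Pplat − PEEP) = 36.0 × (23.5 − 11) = 36.0 × 12.5 = 450.0 mL.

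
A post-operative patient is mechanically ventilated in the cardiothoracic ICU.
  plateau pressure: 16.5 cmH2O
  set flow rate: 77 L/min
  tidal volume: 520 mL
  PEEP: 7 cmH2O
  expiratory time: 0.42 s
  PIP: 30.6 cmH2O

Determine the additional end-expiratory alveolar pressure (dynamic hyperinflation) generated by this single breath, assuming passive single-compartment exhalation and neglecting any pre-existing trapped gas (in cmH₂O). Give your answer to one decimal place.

4.7

Flow: 77 L/min ÷ 60 = 1.2833 L/s.
R = (PIP − Pplat)/V̇ = (30.6 − 16.5) / 1.2833 = 14.1/1.2833 = 10.987 cmH2O·s/L.
C = Vt/(Pplat − PEEP) = 520.0 / (16.5 − 7) = 520.0/9.5 = 54.737 mL/cmH2O.
τ = R × C = 10.987 × 0.05474 L/cmH2O = 0.6014 s.
Fraction remaining = e^(−Te/τ) = e^(−0.42/0.6014) = 0.4974; trapped volume = 520.0 × 0.4974 = 258.65 mL.
Additional alveolar pressure from trapping ≈ V_trapped / C = 258.65 / 54.737 = 4.725 cmH2O.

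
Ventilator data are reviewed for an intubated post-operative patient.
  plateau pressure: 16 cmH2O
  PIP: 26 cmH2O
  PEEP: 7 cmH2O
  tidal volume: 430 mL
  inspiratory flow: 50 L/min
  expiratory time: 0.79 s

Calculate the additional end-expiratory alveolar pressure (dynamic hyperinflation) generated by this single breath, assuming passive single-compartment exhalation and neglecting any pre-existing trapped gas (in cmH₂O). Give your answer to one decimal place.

Flow: 50 L/min ÷ 60 = 0.8333 L/s.
R = (PIP − Pplat)/V̇ = (26 − 16) / 0.8333 = 10.0/0.8333 = 12.0 cmH2O·s/L.
C = Vt/(Pplat − PEEP) = 430.0 / (16 − 7) = 430.0/9.0 = 47.778 mL/cmH2O.
τ = R × C = 12.0 × 0.04778 L/cmH2O = 0.5734 s.
Fraction remaining = e^(−Te/τ) = e^(−0.79/0.5734) = 0.2521; trapped volume = 430.0 × 0.2521 = 108.4 mL.
Additional alveolar pressure from trapping ≈ V_trapped / C = 108.4 / 47.778 = 2.269 cmH2O.

2.3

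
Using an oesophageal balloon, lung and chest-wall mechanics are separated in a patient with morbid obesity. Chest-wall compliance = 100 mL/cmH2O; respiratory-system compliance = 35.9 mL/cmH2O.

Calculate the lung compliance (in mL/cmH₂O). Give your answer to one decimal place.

56.0

1/CL = 1/Crs − 1/Ccw.
1/CL = 1/35.9 − 1/100 = 0.01786.
CL = 55.991 mL/cmH2O.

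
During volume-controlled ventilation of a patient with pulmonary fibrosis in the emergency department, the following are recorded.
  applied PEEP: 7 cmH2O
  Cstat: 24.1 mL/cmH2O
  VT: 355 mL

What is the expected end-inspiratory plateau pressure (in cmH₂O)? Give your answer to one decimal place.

21.7

Pplat = PEEP + Vt / Cstat = 7 + 355 / 24.1 = 7 + 14.73 = 21.73 cmH2O.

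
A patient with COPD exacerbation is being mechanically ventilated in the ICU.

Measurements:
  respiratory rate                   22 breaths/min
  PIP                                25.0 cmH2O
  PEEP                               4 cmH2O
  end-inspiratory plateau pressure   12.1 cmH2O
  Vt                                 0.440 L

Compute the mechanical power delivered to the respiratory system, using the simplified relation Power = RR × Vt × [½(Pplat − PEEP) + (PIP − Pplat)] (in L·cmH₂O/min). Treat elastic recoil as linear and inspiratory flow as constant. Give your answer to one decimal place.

164.1

Per-breath work = Vt × [½(Pplat−PEEP) + (PIP−Pplat)] = 0.440 × [0.5×8.1 + 12.9] = 0.440 × 16.95 = 7.458 L·cmH2O.
Power = 22 × 7.458 = 164.08 L·cmH2O/min.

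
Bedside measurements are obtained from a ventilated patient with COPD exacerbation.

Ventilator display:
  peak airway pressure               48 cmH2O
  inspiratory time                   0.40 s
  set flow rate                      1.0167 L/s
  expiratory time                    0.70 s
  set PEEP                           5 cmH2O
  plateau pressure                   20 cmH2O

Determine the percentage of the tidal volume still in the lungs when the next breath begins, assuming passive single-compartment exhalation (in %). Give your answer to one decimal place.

39.2

Vt = flow × Ti = 1.0167 L/s × 0.40 s × 1000 mL/L = 406.68 mL.
R = (PIP − Pplat)/V̇ = (48 − 20) / 1.0167 = 28.0/1.0167 = 27.54 cmH2O·s/L.
C = Vt/(Pplat − PEEP) = 406.68 / (20 − 5) = 406.68/15.0 = 27.112 mL/cmH2O.
τ = R × C = 27.54 × 0.02711 L/cmH2O = 0.7466 s.
Fraction remaining at end-expiration = e^(−Te/τ) = e^(−0.70/0.7466) = 0.3916 → 39.16%.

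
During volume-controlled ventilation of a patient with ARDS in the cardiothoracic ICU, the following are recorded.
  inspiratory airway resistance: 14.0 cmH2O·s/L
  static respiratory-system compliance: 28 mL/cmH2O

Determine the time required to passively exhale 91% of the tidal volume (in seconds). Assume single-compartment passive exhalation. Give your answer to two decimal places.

τ = R × C = 14.0 × 28 mL/cmH2O = 14.0 × 0.028 L/cmH2O = 0.392 s.
Exhaled fraction f = 1 − e^(−t/τ) → t = −τ·ln(1 − f) = −0.392·ln(0.09) = 0.9439 s.

0.94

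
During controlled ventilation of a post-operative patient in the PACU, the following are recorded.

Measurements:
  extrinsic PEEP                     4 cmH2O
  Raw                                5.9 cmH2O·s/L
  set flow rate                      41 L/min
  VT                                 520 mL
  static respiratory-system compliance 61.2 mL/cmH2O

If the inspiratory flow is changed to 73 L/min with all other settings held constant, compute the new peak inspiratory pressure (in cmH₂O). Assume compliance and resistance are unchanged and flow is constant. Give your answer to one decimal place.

Flow: 41 L/min ÷ 60 = 0.6833 L/s.
New flow: 73 L/min ÷ 60 = 1.2167 L/s.
PIP = Vt/C + R·V̇ + PEEP (constant-flow equation of motion).
Only the resistive term changes: ΔPIP = R × ΔV̇ = 5.9 × (1.2167 − 0.6833) = 5.9 × 0.5334 = 3.147 cmH2O.
Original PIP = 520/61.2 + 5.9×0.6833 + 4 = 16.528 cmH2O; new PIP = 16.528 + (3.147) = 19.675 cmH2O.

19.7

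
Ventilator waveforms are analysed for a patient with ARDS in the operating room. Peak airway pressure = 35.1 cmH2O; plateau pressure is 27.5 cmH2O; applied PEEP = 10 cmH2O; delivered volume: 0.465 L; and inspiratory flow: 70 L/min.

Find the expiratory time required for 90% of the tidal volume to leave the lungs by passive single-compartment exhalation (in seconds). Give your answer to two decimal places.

0.40

Flow: 70 L/min ÷ 60 = 1.1667 L/s.
R = (PIP − Pplat)/V̇ = (35.1 − 27.5) / 1.1667 = 7.6/1.1667 = 6.514 cmH2O·s/L.
C = Vt/(Pplat − PEEP) = 465.0 / (27.5 − 10) = 465.0/17.5 = 26.571 mL/cmH2O.
τ = R × C = 6.514 × 0.02657 L/cmH2O = 0.1731 s.
t = −τ·ln(1 − 0.90) = −0.1731·ln(0.1) = 0.3986 s.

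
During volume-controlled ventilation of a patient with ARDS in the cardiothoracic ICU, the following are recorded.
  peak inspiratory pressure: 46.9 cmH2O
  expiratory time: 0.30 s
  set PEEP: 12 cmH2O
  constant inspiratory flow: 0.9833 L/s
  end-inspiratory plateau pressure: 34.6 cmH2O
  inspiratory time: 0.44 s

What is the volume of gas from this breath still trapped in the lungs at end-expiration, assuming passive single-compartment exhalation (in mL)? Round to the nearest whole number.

124

Vt = flow × Ti = 0.9833 L/s × 0.44 s × 1000 mL/L = 432.65 mL.
R = (PIP − Pplat)/V̇ = (46.9 − 34.6) / 0.9833 = 12.3/0.9833 = 12.509 cmH2O·s/L.
C = Vt/(Pplat − PEEP) = 432.65 / (34.6 − 12) = 432.65/22.6 = 19.144 mL/cmH2O.
τ = R × C = 12.509 × 0.01914 L/cmH2O = 0.2394 s.
Fraction remaining = e^(−Te/τ) = e^(−0.30/0.2394) = 0.2856.
Trapped volume = 432.65 × 0.2856 = 123.56 mL.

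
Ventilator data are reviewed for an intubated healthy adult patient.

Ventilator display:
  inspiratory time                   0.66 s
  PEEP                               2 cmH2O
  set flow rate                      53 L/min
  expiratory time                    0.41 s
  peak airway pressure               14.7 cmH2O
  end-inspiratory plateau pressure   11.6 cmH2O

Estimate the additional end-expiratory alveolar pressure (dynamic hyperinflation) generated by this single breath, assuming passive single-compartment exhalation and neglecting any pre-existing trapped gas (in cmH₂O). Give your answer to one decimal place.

1.4

Flow: 53 L/min ÷ 60 = 0.8833 L/s.
Vt = flow × Ti = 0.8833 L/s × 0.66 s × 1000 mL/L = 582.98 mL.
R = (PIP − Pplat)/V̇ = (14.7 − 11.6) / 0.8833 = 3.1/0.8833 = 3.51 cmH2O·s/L.
C = Vt/(Pplat − PEEP) = 582.98 / (11.6 − 2) = 582.98/9.6 = 60.727 mL/cmH2O.
τ = R × C = 3.51 × 0.06073 L/cmH2O = 0.2132 s.
Fraction remaining = e^(−Te/τ) = e^(−0.41/0.2132) = 0.1462; trapped volume = 582.98 × 0.1462 = 85.232 mL.
Additional alveolar pressure from trapping ≈ V_trapped / C = 85.232 / 60.727 = 1.404 cmH2O.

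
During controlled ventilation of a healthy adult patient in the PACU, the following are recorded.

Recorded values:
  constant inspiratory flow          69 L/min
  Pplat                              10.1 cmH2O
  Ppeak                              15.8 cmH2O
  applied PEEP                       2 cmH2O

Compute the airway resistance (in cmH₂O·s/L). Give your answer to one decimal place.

5.0

Flow: 69 L/min ÷ 60 = 1.15 L/s.
Raw = (PIP − Pplat) / flow = (15.8 − 10.1) / 1.15 = 5.7 / 1.15 = 4.957 cmH2O·s/L.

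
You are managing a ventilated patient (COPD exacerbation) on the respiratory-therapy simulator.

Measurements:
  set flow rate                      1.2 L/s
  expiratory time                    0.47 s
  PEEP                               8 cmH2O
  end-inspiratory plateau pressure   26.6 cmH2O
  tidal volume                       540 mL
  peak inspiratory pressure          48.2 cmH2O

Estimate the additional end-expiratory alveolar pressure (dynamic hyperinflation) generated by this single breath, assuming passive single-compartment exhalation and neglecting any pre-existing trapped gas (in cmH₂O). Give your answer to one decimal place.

R = (PIP − Pplat)/V̇ = (48.2 − 26.6) / 1.2 = 21.6/1.2 = 18.0 cmH2O·s/L.
C = Vt/(Pplat − PEEP) = 540.0 / (26.6 − 8) = 540.0/18.6 = 29.032 mL/cmH2O.
τ = R × C = 18.0 × 0.02903 L/cmH2O = 0.5225 s.
Fraction remaining = e^(−Te/τ) = e^(−0.47/0.5225) = 0.4068; trapped volume = 540.0 × 0.4068 = 219.67 mL.
Additional alveolar pressure from trapping ≈ V_trapped / C = 219.67 / 29.032 = 7.566 cmH2O.

7.6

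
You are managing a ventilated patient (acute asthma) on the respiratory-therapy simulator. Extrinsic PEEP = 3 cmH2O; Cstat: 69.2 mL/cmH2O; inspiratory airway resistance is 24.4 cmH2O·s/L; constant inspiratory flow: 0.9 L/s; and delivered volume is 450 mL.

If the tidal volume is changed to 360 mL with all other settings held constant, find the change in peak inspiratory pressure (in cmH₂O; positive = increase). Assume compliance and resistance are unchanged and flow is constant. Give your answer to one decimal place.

-1.3

PIP = Vt/C + R·V̇ + PEEP (constant-flow equation of motion).
Only the elastic term changes: ΔPIP = ΔVt / C = (360 − 450) / 69.2 = -1.301 cmH2O.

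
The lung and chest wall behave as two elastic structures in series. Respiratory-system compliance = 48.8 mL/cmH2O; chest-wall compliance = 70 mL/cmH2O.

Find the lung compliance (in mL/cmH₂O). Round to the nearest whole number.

161

1/CL = 1/Crs − 1/Ccw.
1/CL = 1/48.8 − 1/70 = 0.006206.
CL = 161.13 mL/cmH2O.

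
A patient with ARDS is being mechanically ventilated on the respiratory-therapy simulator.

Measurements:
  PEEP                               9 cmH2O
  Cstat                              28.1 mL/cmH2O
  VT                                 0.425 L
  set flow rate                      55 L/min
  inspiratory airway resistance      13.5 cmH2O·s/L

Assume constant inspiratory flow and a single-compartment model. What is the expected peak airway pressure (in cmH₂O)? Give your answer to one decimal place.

Flow: 55 L/min ÷ 60 = 0.9167 L/s.
Equation of motion (constant flow): PIP = Vt/C + R·V̇ + PEEP.
PIP = 425/28.1 + 13.5×0.9167 + 9 = 15.125 + 12.375 + 9 = 36.5 cmH2O.

36.5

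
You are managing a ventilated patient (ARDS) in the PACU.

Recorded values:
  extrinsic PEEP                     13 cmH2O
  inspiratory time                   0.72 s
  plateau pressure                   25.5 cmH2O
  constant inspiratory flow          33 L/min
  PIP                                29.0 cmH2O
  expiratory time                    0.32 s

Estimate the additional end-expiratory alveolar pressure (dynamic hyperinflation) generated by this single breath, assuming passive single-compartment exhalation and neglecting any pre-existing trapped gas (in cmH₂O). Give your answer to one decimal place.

Flow: 33 L/min ÷ 60 = 0.55 L/s.
Vt = flow × Ti = 0.55 L/s × 0.72 s × 1000 mL/L = 396.0 mL.
R = (PIP − Pplat)/V̇ = (29.0 − 25.5) / 0.55 = 3.5/0.55 = 6.364 cmH2O·s/L.
C = Vt/(Pplat − PEEP) = 396.0 / (25.5 − 13) = 396.0/12.5 = 31.68 mL/cmH2O.
τ = R × C = 6.364 × 0.03168 L/cmH2O = 0.2016 s.
Fraction remaining = e^(−Te/τ) = e^(−0.32/0.2016) = 0.2045; trapped volume = 396.0 × 0.2045 = 80.982 mL.
Additional alveolar pressure from trapping ≈ V_trapped / C = 80.982 / 31.68 = 2.556 cmH2O.

2.6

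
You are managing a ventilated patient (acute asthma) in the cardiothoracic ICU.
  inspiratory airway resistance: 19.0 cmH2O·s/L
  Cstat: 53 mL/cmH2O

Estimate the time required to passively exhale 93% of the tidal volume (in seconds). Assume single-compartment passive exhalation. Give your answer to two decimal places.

τ = R × C = 19.0 × 53 mL/cmH2O = 19.0 × 0.053 L/cmH2O = 1.007 s.
Exhaled fraction f = 1 − e^(−t/τ) → t = −τ·ln(1 − f) = −1.007·ln(0.07) = 2.678 s.

2.68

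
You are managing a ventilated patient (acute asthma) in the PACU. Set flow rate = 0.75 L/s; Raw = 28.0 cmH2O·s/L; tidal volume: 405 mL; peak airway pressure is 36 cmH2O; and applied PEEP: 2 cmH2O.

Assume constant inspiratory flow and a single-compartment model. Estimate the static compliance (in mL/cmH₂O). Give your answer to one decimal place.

Equation of motion (constant flow): PIP = Vt/C + R·V̇ + PEEP.
Vt/C = PIP − R·V̇ − PEEP = 36 − 28.0×0.75 − 2 = 36 − 21.0 − 2 = 13.0 cmH2O.
C = Vt / 13.0 = 405 / 13.0 = 31.154 mL/cmH2O.

31.2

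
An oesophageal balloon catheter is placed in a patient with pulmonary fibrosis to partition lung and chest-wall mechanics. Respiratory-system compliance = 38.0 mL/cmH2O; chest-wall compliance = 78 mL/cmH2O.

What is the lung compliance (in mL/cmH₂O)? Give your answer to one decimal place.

74.1

1/CL = 1/Crs − 1/Ccw.
1/CL = 1/38.0 − 1/78 = 0.0135.
CL = 74.074 mL/cmH2O.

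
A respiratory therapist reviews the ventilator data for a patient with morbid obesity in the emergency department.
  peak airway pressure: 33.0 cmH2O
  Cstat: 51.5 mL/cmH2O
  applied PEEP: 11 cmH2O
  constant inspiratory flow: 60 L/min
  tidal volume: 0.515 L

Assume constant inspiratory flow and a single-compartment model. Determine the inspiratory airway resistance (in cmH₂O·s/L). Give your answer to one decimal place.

Flow: 60 L/min ÷ 60 = 1 L/s.
Equation of motion (constant flow): PIP = Vt/C + R·V̇ + PEEP.
R·V̇ = PIP − Vt/C − PEEP = 33.0 − 515/51.5 − 11 = 33.0 − 10.0 − 11 = 12.0 cmH2O.
R = 12.0 / 1 = 12.0 cmH2O·s/L.

12.0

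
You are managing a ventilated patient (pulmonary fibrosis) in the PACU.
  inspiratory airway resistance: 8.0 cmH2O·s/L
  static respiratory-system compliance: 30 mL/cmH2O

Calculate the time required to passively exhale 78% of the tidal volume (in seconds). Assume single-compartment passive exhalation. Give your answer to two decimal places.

τ = R × C = 8.0 × 30 mL/cmH2O = 8.0 × 0.030 L/cmH2O = 0.24 s.
Exhaled fraction f = 1 − e^(−t/τ) → t = −τ·ln(1 − f) = −0.24·ln(0.22) = 0.3634 s.

0.36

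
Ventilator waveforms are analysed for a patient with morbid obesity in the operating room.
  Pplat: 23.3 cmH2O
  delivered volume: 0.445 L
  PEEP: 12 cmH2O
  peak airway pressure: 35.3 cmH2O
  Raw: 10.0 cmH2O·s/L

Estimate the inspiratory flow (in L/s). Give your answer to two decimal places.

1.20

flow = (PIP − Pplat) / Raw = 12.0 / 10.0 = 1.2 L/s.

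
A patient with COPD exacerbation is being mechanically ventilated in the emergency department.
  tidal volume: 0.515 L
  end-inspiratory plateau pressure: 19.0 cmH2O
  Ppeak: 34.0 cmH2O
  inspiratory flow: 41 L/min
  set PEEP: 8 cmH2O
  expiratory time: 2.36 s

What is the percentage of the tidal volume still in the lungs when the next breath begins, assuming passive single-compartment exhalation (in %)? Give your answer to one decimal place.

10.1

Flow: 41 L/min ÷ 60 = 0.6833 L/s.
R = (PIP − Pplat)/V̇ = (34.0 − 19.0) / 0.6833 = 15.0/0.6833 = 21.952 cmH2O·s/L.
C = Vt/(Pplat − PEEP) = 515.0 / (19.0 − 8) = 515.0/11.0 = 46.818 mL/cmH2O.
τ = R × C = 21.952 × 0.04682 L/cmH2O = 1.028 s.
Fraction remaining at end-expiration = e^(−Te/τ) = e^(−2.36/1.028) = 0.1007 → 10.07%.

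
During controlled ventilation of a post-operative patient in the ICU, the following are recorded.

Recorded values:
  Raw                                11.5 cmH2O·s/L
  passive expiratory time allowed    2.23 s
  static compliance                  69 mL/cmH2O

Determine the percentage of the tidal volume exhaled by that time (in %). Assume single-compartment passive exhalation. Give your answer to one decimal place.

94.0

τ = R × C = 11.5 × 69 mL/cmH2O = 11.5 × 0.069 L/cmH2O = 0.7935 s.
Passive exhalation: V(t)/V₀ = e^(−t/τ) = e^(−2.23/0.7935) = 0.06018.
Fraction exhaled = 1 − 0.06018 = 0.9398 → 93.98%.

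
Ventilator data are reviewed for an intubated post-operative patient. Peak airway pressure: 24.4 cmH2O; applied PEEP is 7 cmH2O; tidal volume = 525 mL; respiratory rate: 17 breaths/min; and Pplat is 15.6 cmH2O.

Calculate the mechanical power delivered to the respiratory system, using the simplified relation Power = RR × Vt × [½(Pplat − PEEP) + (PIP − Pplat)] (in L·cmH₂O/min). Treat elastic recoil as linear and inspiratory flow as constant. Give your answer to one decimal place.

Per-breath work = Vt × [½(Pplat−PEEP) + (PIP−Pplat)] = 0.525 × [0.5×8.6 + 8.8] = 0.525 × 13.1 = 6.878 L·cmH2O.
Power = 17 × 6.878 = 116.93 L·cmH2O/min.

116.9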